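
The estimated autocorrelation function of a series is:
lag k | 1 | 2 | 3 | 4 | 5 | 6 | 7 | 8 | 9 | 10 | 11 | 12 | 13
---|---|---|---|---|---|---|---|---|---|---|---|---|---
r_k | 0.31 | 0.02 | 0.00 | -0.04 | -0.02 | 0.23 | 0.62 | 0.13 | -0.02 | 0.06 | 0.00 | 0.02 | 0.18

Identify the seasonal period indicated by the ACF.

The largest autocorrelation is r_7 = 0.62; the remaining lags stay at or below 0.31. The elevated value at lag 1 (0.31), dropping to 0.02 at lag 2, reflects decaying short-term dependence rather than seasonality.
The dominant spike at lag 7 indicates a seasonal period of 7.

7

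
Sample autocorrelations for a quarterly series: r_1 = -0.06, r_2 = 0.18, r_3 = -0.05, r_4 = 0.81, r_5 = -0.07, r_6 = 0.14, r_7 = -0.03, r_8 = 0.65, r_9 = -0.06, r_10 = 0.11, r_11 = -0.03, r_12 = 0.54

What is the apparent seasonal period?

4

The largest autocorrelation is r_4 = 0.81, with weaker echoes at lags 8 (0.65) and 12 (0.54); the remaining lags stay at or below 0.18.
The dominant spike at lag 4 indicates a seasonal period of 4.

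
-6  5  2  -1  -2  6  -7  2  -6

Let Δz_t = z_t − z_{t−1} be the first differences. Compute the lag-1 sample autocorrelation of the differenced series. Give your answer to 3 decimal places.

First differences Δz: 11, -3, -3, -1, 8, -13, 9, -8
Mean of differences = 0.0000
Numerator Σ(Δz_t−Δz̄)(Δz_{t+1}−Δz̄) = -322.0000
Denominator Σ(Δz_t−Δz̄)² = 518.0000
r_1(Δz) = -322.0000 / 518.0000 = -0.622

-0.622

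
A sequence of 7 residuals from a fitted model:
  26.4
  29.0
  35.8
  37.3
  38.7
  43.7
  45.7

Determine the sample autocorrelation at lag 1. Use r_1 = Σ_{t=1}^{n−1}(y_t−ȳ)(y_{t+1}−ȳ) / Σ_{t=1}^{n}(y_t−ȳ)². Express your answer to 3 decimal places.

Mean ȳ = (26.4 + 29.0 + 35.8 + 37.3 + 38.7 + 43.7 + 45.7)/7 = 36.6571
Deviations from mean: -10.2571, -7.6571, -0.8571, 0.6429, 2.0429, 7.0429, 9.0429
Numerator Σ_{t=1}^{6}(y_t−ȳ)(y_{t+1}−ȳ) = 163.9410
Denominator Σ(y_t−ȳ)² = 300.5371
r_1 = 163.9410 / 300.5371 = 0.545

0.545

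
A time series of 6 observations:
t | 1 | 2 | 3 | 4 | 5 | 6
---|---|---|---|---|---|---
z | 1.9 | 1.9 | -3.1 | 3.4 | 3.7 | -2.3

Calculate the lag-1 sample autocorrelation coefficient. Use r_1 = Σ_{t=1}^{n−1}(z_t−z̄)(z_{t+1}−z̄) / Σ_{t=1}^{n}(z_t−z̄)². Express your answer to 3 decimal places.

-0.354

Mean z̄ = (1.9 + 1.9 − 3.1 + 3.4 + 3.7 − 2.3)/6 = 0.9167
Deviations from mean: 0.9833, 0.9833, -4.0167, 2.4833, 2.7833, -3.2167
Σ(z_t−z̄)(z_{t+1}−z̄) = (0.9669) + (-3.9497) + (-9.9747) + (6.9119) + (-8.9531) = -14.9986
Denominator Σ(z_t−z̄)² = 42.3283
r_1 = -14.9986 / 42.3283 = -0.354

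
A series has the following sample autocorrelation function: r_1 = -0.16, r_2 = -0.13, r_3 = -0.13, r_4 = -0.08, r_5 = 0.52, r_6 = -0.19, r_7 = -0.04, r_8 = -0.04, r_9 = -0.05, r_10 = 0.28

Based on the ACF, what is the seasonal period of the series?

The largest autocorrelation is r_5 = 0.52, with a weaker echo at lag 10 (0.28); the remaining lags stay at or below -0.04.
The dominant spike at lag 5 indicates a seasonal period of 5.

5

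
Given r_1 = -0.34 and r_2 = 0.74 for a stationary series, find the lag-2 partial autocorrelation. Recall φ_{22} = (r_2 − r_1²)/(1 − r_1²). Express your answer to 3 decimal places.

0.706

φ_{22} = (r_2 − r_1²) / (1 − r_1²)
r_1² = (-0.34)² = 0.1156
Numerator = 0.74 − 0.1156 = 0.6244; denominator = 1 − 0.1156 = 0.8844
φ_{22} = 0.6244 / 0.8844 = 0.706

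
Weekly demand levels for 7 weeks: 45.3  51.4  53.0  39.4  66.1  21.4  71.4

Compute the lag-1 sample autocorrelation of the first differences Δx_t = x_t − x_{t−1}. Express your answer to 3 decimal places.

-0.694

First differences Δx: 6.1, 1.6, -13.6, 26.7, -44.7, 50.0
Mean of differences = 4.3500
Numerator Σ(Δx_t−Δx̄)(Δx_{t+1}−Δx̄) = -3692.0325
Denominator Σ(Δx_t−Δx̄)² = 5322.1750
r_1(Δx) = -3692.0325 / 5322.1750 = -0.694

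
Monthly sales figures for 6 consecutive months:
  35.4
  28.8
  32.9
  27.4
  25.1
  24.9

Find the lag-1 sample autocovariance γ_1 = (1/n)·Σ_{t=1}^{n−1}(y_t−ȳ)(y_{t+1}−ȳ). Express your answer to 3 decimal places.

2.346

Mean ȳ = (35.4 + 28.8 + 32.9 + 27.4 + 25.1 + 24.9)/6 = 29.0833
Σ_{t=1}^{5}(y_t−ȳ)(y_{t+1}−ȳ) = 14.0731
γ_1 = 14.0731 / 6 = 2.346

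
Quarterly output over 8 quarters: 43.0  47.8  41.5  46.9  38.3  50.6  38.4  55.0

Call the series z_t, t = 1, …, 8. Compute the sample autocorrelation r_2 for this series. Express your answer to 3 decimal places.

Mean z̄ = (43.0 + 47.8 + 41.5 + 46.9 + 38.3 + 50.6 + 38.4 + 55.0)/8 = 45.1875
Deviations from mean: -2.1875, 2.6125, -3.6875, 1.7125, -6.8875, 5.4125, -6.7875, 9.8125
Σ(z_t−z̄)(z_{t+2}−z̄) = (8.0664) + (4.4739) + (25.3977) + (9.2689) + (46.7489) + (53.1102) = 147.0659
Denominator Σ(z_t−z̄)² = 247.2288
r_2 = 147.0659 / 247.2288 = 0.595

0.595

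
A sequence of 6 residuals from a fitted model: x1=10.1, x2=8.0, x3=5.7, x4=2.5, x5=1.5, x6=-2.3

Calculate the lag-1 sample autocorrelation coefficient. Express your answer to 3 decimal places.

Mean x̄ = (10.1 + 8.0 + 5.7 + 2.5 + 1.5 − 2.3)/6 = 4.2500
Deviations from mean: 5.8500, 3.7500, 1.4500, -1.7500, -2.7500, -6.5500
Numerator Σ_{t=1}^{5}(x_t−x̄)(x_{t+1}−x̄) = 47.6625
Denominator Σ(x_t−x̄)² = 103.9150
r_1 = 47.6625 / 103.9150 = 0.459

0.459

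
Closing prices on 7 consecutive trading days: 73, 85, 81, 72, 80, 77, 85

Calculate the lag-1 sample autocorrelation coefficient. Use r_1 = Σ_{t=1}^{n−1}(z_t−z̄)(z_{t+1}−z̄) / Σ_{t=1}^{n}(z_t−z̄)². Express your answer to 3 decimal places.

-0.355

Mean z̄ = (73 + 85 + 81 + 72 + 80 + 77 + 85)/7 = 79.0000
Deviations from mean: -6.0000, 6.0000, 2.0000, -7.0000, 1.0000, -2.0000, 6.0000
Σ(z_t−z̄)(z_{t+1}−z̄) = (-36.0000) + (12.0000) + (-14.0000) + (-7.0000) + (-2.0000) + (-12.0000) = -59.0000
Denominator Σ(z_t−z̄)² = 166.0000
r_1 = -59.0000 / 166.0000 = -0.355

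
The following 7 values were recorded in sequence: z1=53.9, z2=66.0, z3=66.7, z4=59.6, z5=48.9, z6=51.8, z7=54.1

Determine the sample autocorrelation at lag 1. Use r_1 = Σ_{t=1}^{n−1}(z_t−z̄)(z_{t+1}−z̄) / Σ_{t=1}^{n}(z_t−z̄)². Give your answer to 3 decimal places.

0.406

Mean z̄ = (53.9 + 66.0 + 66.7 + 59.6 + 48.9 + 51.8 + 54.1)/7 = 57.2857
Σ(z_t−z̄)(z_{t+1}−z̄) = (-29.5041) + (82.0388) + (21.7873) + (-19.4069) + (46.0016) + (17.4759) = 118.3927
Denominator Σ(z_t−z̄)² = 291.9486
r_1 = 118.3927 / 291.9486 = 0.406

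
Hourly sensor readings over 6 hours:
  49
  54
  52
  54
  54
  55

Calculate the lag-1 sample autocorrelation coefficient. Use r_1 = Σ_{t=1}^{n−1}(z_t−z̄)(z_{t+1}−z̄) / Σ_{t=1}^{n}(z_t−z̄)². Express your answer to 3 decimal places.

-0.125

Mean z̄ = (49 + 54 + 52 + 54 + 54 + 55)/6 = 53.0000
Deviations from mean: -4.0000, 1.0000, -1.0000, 1.0000, 1.0000, 2.0000
Σ(z_t−z̄)(z_{t+1}−z̄) = (-4.0000) + (-1.0000) + (-1.0000) + (1.0000) + (2.0000) = -3.0000
Denominator Σ(z_t−z̄)² = 24.0000
r_1 = -3.0000 / 24.0000 = -0.125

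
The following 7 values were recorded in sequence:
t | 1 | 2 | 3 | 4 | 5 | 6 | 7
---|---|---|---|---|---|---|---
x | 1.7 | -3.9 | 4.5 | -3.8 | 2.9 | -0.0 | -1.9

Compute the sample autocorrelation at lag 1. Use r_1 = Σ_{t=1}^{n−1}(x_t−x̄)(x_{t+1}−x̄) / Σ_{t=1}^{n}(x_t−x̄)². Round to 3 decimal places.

Mean x̄ = (1.7 − 3.9 + 4.5 − 3.8 + 2.9 − 0.0 − 1.9)/7 = -0.0714
Deviations from mean: 1.7714, -3.8286, 4.5714, -3.7286, 2.9714, 0.0714, -1.8286
Σ(x_t−x̄)(x_{t+1}−x̄) = (-6.7820) + (-17.5020) + (-17.0449) + (-11.0792) + (0.2122) + (-0.1306) = -52.3265
Denominator Σ(x_t−x̄)² = 64.7743
r_1 = -52.3265 / 64.7743 = -0.808

-0.808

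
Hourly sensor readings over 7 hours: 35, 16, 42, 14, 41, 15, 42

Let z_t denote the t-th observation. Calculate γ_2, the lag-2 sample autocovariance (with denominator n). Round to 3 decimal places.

113.140

Mean z̄ = (35 + 16 + 42 + 14 + 41 + 15 + 42)/7 = 29.2857
Deviations: 5.7143, -13.2857, 12.7143, -15.2857, 11.7143, -14.2857, 12.7143
Σ_{t=1}^{5}(z_t−z̄)(z_{t+2}−z̄) = 791.9796
γ_2 = 791.9796 / 7 = 113.140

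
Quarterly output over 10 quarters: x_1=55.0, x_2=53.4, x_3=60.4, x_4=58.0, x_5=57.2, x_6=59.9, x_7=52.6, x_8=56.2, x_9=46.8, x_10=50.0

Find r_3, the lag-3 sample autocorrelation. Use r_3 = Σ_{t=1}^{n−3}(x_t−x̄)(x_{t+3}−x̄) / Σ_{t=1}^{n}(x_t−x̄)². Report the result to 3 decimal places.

Mean x̄ = (55.0 + 53.4 + 60.4 + 58.0 + 57.2 + 59.9 + 52.6 + 56.2 + 46.8 + 50.0)/10 = 54.9500
Σ(x_t−x̄)(x_{t+3}−x̄) = (0.1525) + (-3.4875) + (26.9775) + (-7.1675) + (2.8125) + (-40.3425) + (11.6325) = -9.4225
Denominator Σ(x_t−x̄)² = 168.9850
r_3 = -9.4225 / 168.9850 = -0.056

-0.056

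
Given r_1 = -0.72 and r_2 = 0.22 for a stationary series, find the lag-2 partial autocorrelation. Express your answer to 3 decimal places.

-0.620

φ_{22} = (r_2 − r_1²) / (1 − r_1²)
r_1² = (-0.72)² = 0.5184
Numerator = 0.22 − 0.5184 = -0.2984; denominator = 1 − 0.5184 = 0.4816
φ_{22} = -0.2984 / 0.4816 = -0.620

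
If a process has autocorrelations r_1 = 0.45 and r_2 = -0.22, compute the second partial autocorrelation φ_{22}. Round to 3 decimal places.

φ_{22} = (r_2 − r_1²) / (1 − r_1²)
r_1² = (0.45)² = 0.2025
Numerator = -0.22 − 0.2025 = -0.4225; denominator = 1 − 0.2025 = 0.7975
φ_{22} = -0.4225 / 0.7975 = -0.530

-0.530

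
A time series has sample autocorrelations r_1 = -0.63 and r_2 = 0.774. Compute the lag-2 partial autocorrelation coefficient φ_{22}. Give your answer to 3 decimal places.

0.625

φ_{22} = (r_2 − r_1²) / (1 − r_1²)
r_1² = (-0.63)² = 0.3969
Numerator = 0.774 − 0.3969 = 0.3771; denominator = 1 − 0.3969 = 0.6031
φ_{22} = 0.3771 / 0.6031 = 0.625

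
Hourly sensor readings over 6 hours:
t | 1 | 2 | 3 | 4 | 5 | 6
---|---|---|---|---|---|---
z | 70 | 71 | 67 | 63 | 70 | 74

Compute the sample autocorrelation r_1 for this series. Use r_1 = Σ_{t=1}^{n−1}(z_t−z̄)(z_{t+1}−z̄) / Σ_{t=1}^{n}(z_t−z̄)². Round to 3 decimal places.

0.138

Mean z̄ = (70 + 71 + 67 + 63 + 70 + 74)/6 = 69.1667
Deviations from mean: 0.8333, 1.8333, -2.1667, -6.1667, 0.8333, 4.8333
Σ(z_t−z̄)(z_{t+1}−z̄) = (1.5278) + (-3.9722) + (13.3611) + (-5.1389) + (4.0278) = 9.8056
Denominator Σ(z_t−z̄)² = 70.8333
r_1 = 9.8056 / 70.8333 = 0.138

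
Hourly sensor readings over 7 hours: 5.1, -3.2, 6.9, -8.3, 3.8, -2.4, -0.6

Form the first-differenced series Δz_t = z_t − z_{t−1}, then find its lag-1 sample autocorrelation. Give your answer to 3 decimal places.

-0.868

First differences Δz: -8.3, 10.1, -15.2, 12.1, -6.2, 1.8
Mean of differences = -0.9500
Numerator Σ(Δz_t−Δz̄)(Δz_{t+1}−Δz̄) = -507.5925
Denominator Σ(Δz_t−Δz̄)² = 584.6150
r_1(Δz) = -507.5925 / 584.6150 = -0.868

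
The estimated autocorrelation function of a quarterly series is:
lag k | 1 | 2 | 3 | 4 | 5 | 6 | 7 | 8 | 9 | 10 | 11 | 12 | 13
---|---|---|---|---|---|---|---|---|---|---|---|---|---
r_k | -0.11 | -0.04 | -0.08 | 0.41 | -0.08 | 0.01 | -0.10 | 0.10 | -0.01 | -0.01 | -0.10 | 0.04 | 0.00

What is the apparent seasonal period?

4

The largest autocorrelation is r_4 = 0.41; the remaining lags stay at or below 0.10.
The dominant spike at lag 4 indicates a seasonal period of 4.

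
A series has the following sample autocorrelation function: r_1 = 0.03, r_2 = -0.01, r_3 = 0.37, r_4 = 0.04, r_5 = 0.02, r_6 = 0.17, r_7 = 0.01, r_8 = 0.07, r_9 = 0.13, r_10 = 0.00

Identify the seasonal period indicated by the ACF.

3

The largest autocorrelation is r_3 = 0.37, with a weaker echo at lag 6 (0.17); the remaining lags stay at or below 0.13.
The dominant spike at lag 3 indicates a seasonal period of 3.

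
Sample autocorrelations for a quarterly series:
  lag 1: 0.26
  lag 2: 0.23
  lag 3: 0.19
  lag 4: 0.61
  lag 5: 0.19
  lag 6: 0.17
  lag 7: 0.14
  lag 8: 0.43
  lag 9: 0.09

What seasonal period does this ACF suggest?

4

The largest autocorrelation is r_4 = 0.61, with a weaker echo at lag 8 (0.43); the remaining lags stay at or below 0.26. The elevated value at lag 1 (0.26), dropping to 0.23 at lag 2, reflects decaying short-term dependence rather than seasonality.
The dominant spike at lag 4 indicates a seasonal period of 4.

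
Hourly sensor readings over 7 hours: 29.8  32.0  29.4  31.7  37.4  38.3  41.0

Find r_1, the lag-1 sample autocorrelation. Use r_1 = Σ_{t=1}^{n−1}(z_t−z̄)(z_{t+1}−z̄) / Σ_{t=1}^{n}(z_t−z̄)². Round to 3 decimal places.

0.515

Mean z̄ = (29.8 + 32.0 + 29.4 + 31.7 + 37.4 + 38.3 + 41.0)/7 = 34.2286
Σ(z_t−z̄)(z_{t+1}−z̄) = (9.8694) + (10.7608) + (12.2094) + (-8.0192) + (12.9122) + (27.5694) = 65.3020
Denominator Σ(z_t−z̄)² = 126.7743
r_1 = 65.3020 / 126.7743 = 0.515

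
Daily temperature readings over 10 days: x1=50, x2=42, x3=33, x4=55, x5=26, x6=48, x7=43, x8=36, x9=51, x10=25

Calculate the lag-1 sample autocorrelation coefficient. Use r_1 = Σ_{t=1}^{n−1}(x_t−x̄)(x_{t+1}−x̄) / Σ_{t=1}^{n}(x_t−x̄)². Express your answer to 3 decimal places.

-0.631

Mean x̄ = (50 + 42 + 33 + 55 + 26 + 48 + 43 + 36 + 51 + 25)/10 = 40.9000
Numerator Σ_{t=1}^{9}(x_t−x̄)(x_{t+1}−x̄) = -631.4100
Denominator Σ(x_t−x̄)² = 1000.9000
r_1 = -631.4100 / 1000.9000 = -0.631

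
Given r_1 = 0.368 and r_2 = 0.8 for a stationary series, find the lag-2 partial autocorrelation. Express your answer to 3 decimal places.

0.769

φ_{22} = (r_2 − r_1²) / (1 − r_1²)
r_1² = (0.368)² = 0.135424
Numerator = 0.8 − 0.1354 = 0.6646; denominator = 1 − 0.1354 = 0.8646
φ_{22} = 0.6646 / 0.8646 = 0.769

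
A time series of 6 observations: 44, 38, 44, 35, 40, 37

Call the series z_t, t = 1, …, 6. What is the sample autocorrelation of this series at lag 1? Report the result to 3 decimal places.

-0.535

Mean z̄ = (44 + 38 + 44 + 35 + 40 + 37)/6 = 39.6667
Deviations from mean: 4.3333, -1.6667, 4.3333, -4.6667, 0.3333, -2.6667
Σ(z_t−z̄)(z_{t+1}−z̄) = (-7.2222) + (-7.2222) + (-20.2222) + (-1.5556) + (-0.8889) = -37.1111
Denominator Σ(z_t−z̄)² = 69.3333
r_1 = -37.1111 / 69.3333 = -0.535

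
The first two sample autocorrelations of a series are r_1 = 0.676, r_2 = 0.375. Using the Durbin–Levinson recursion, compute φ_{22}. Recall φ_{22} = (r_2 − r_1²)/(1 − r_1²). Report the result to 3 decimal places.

-0.151

φ_{22} = (r_2 − r_1²) / (1 − r_1²)
r_1² = (0.676)² = 0.456976
Numerator = 0.375 − 0.4570 = -0.0820; denominator = 1 − 0.4570 = 0.5430
φ_{22} = -0.0820 / 0.5430 = -0.151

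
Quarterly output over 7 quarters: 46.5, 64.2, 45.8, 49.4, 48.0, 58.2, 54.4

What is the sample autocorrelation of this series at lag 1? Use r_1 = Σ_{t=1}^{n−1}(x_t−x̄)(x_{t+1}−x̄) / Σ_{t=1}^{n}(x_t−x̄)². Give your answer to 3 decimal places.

Mean x̄ = (46.5 + 64.2 + 45.8 + 49.4 + 48.0 + 58.2 + 54.4)/7 = 52.3571
Deviations from mean: -5.8571, 11.8429, -6.5571, -2.9571, -4.3571, 5.8429, 2.0429
Numerator Σ_{t=1}^{6}(x_t−x̄)(x_{t+1}−x̄) = -128.2676
Denominator Σ(x_t−x̄)² = 283.5971
r_1 = -128.2676 / 283.5971 = -0.452

-0.452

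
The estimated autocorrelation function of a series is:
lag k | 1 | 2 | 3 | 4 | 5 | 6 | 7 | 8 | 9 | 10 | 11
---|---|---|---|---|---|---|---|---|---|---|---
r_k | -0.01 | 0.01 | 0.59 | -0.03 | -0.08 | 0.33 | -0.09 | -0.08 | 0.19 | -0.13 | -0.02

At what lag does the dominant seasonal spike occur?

3

The largest autocorrelation is r_3 = 0.59, with weaker echoes at lags 6 (0.33) and 9 (0.19); the remaining lags stay at or below 0.01.
The dominant spike at lag 3 indicates a seasonal period of 3.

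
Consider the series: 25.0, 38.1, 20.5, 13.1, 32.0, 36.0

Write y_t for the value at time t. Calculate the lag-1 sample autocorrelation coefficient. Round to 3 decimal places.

-0.057

Mean ȳ = (25.0 + 38.1 + 20.5 + 13.1 + 32.0 + 36.0)/6 = 27.4500
Deviations from mean: -2.4500, 10.6500, -6.9500, -14.3500, 4.5500, 8.5500
Σ(y_t−ȳ)(y_{t+1}−ȳ) = (-26.0925) + (-74.0175) + (99.7325) + (-65.2925) + (38.9025) = -26.7675
Denominator Σ(y_t−ȳ)² = 467.4550
r_1 = -26.7675 / 467.4550 = -0.057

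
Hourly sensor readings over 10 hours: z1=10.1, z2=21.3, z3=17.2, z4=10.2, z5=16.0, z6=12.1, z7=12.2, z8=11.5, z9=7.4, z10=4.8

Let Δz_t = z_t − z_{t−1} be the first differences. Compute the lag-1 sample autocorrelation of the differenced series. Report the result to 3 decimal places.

First differences Δz: 11.2, -4.1, -7.0, 5.8, -3.9, 0.1, -0.7, -4.1, -2.6
Mean of differences = -0.5889
Numerator Σ(Δz_t−Δz̄)(Δz_{t+1}−Δz̄) = -75.9023
Denominator Σ(Δz_t−Δz̄)² = 261.0489
r_1(Δz) = -75.9023 / 261.0489 = -0.291

-0.291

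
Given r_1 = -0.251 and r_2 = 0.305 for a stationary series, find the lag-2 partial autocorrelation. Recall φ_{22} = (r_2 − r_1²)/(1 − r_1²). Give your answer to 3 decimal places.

0.258

φ_{22} = (r_2 − r_1²) / (1 − r_1²)
r_1² = (-0.251)² = 0.063001
Numerator = 0.305 − 0.0630 = 0.2420; denominator = 1 − 0.0630 = 0.9370
φ_{22} = 0.2420 / 0.9370 = 0.258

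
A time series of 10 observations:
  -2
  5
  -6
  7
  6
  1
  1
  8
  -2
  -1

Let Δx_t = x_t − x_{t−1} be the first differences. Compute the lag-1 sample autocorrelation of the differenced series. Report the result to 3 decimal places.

First differences Δx: 7, -11, 13, -1, -5, 0, 7, -10, 1
Mean of differences = 0.1111
Numerator Σ(Δx_t−Δx̄)(Δx_{t+1}−Δx̄) = -307.2346
Denominator Σ(Δx_t−Δx̄)² = 514.8889
r_1(Δx) = -307.2346 / 514.8889 = -0.597

-0.597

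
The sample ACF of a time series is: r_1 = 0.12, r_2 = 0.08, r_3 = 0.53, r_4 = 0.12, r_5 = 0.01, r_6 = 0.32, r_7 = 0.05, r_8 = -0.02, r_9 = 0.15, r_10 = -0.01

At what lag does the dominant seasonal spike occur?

The largest autocorrelation is r_3 = 0.53, with weaker echoes at lags 6 (0.32) and 9 (0.15); the remaining lags stay at or below 0.12.
The dominant spike at lag 3 indicates a seasonal period of 3.

3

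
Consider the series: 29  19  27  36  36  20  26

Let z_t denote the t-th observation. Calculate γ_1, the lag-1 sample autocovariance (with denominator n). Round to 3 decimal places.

Mean z̄ = (29 + 19 + 27 + 36 + 36 + 20 + 26)/7 = 27.5714
Deviations: 1.4286, -8.5714, -0.5714, 8.4286, 8.4286, -7.5714, -1.5714
Σ_{t=1}^{6}(z_t−z̄)(z_{t+1}−z̄) = 6.9592
γ_1 = 6.9592 / 7 = 0.994

0.994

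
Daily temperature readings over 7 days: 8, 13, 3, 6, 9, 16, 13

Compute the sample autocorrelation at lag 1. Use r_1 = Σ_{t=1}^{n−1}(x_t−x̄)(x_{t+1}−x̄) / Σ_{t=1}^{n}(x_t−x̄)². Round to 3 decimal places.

Mean x̄ = (8 + 13 + 3 + 6 + 9 + 16 + 13)/7 = 9.7143
Deviations from mean: -1.7143, 3.2857, -6.7143, -3.7143, -0.7143, 6.2857, 3.2857
Numerator Σ_{t=1}^{6}(x_t−x̄)(x_{t+1}−x̄) = 16.0612
Denominator Σ(x_t−x̄)² = 123.4286
r_1 = 16.0612 / 123.4286 = 0.130

0.130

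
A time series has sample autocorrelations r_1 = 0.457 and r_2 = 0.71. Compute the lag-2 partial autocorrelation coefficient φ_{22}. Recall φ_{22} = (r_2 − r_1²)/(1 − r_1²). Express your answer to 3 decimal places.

0.633

φ_{22} = (r_2 − r_1²) / (1 − r_1²)
r_1² = (0.457)² = 0.208849
Numerator = 0.71 − 0.2088 = 0.5012; denominator = 1 − 0.2088 = 0.7912
φ_{22} = 0.5012 / 0.7912 = 0.633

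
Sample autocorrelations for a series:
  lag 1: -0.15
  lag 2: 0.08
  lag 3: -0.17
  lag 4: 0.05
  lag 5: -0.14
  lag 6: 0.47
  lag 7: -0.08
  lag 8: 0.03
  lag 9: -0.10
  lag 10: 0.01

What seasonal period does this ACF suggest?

The largest autocorrelation is r_6 = 0.47; the remaining lags stay at or below 0.08.
The dominant spike at lag 6 indicates a seasonal period of 6.

6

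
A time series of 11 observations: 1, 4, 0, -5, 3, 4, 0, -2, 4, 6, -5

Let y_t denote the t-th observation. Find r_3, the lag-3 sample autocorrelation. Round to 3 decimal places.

0.177

Mean ȳ = (1 + 4 + 0 − 5 + 3 + 4 + 0 − 2 + 4 + 6 − 5)/11 = 0.9091
Numerator Σ_{t=1}^{8}(y_t−ȳ)(y_{t+3}−ȳ) = 24.5207
Denominator Σ(y_t−ȳ)² = 138.9091
r_3 = 24.5207 / 138.9091 = 0.177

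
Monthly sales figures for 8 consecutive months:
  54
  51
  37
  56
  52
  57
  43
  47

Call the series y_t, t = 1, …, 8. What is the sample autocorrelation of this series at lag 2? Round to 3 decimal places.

-0.194

Mean ȳ = (54 + 51 + 37 + 56 + 52 + 57 + 43 + 47)/8 = 49.6250
Deviations from mean: 4.3750, 1.3750, -12.6250, 6.3750, 2.3750, 7.3750, -6.6250, -2.6250
Σ(y_t−ȳ)(y_{t+2}−ȳ) = (-55.2344) + (8.7656) + (-29.9844) + (47.0156) + (-15.7344) + (-19.3594) = -64.5313
Denominator Σ(y_t−ȳ)² = 331.8750
r_2 = -64.5313 / 331.8750 = -0.194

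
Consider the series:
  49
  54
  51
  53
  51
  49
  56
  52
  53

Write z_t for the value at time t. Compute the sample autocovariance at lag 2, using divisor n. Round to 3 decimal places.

0.333

Mean z̄ = (49 + 54 + 51 + 53 + 51 + 49 + 56 + 52 + 53)/9 = 52.0000
Σ_{t=1}^{7}(z_t−z̄)(z_{t+2}−z̄) = 3.0000
γ_2 = 3.0000 / 9 = 0.333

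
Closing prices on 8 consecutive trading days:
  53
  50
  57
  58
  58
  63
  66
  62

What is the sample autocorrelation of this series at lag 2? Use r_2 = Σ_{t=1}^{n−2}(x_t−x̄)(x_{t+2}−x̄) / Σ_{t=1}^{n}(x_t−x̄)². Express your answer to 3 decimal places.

Mean x̄ = (53 + 50 + 57 + 58 + 58 + 63 + 66 + 62)/8 = 58.3750
Deviations from mean: -5.3750, -8.3750, -1.3750, -0.3750, -0.3750, 4.6250, 7.6250, 3.6250
Σ(x_t−x̄)(x_{t+2}−x̄) = (7.3906) + (3.1406) + (0.5156) + (-1.7344) + (-2.8594) + (16.7656) = 23.2188
Denominator Σ(x_t−x̄)² = 193.8750
r_2 = 23.2188 / 193.8750 = 0.120

0.120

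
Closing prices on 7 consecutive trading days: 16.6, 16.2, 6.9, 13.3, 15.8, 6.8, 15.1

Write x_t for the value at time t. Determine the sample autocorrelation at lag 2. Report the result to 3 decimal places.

-0.308

Mean x̄ = (16.6 + 16.2 + 6.9 + 13.3 + 15.8 + 6.8 + 15.1)/7 = 12.9571
Deviations from mean: 3.6429, 3.2429, -6.0571, 0.3429, 2.8429, -6.1571, 2.1429
Σ(x_t−x̄)(x_{t+2}−x̄) = (-22.0653) + (1.1118) + (-17.2196) + (-2.1110) + (6.0918) = -34.1922
Denominator Σ(x_t−x̄)² = 111.1771
r_2 = -34.1922 / 111.1771 = -0.308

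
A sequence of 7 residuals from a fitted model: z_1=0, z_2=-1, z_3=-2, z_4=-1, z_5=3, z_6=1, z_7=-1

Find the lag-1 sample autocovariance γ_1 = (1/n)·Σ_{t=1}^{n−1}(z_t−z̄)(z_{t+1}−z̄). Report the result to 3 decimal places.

0.426

Mean z̄ = (0 − 1 − 2 − 1 + 3 + 1 − 1)/7 = -0.1429
Deviations: 0.1429, -0.8571, -1.8571, -0.8571, 3.1429, 1.1429, -0.8571
Σ_{t=1}^{6}(z_t−z̄)(z_{t+1}−z̄) = 2.9796
γ_1 = 2.9796 / 7 = 0.426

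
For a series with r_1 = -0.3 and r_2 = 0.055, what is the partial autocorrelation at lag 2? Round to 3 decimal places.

φ_{22} = (r_2 − r_1²) / (1 − r_1²)
r_1² = (-0.3)² = 0.09
Numerator = 0.055 − 0.0900 = -0.0350; denominator = 1 − 0.0900 = 0.9100
φ_{22} = -0.0350 / 0.9100 = -0.038

-0.038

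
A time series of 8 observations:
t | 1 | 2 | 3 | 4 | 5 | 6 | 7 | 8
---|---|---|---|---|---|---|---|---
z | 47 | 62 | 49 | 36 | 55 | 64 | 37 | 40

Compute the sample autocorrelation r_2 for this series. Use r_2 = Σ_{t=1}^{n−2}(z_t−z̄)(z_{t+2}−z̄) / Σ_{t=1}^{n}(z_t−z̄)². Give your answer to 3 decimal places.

Mean z̄ = (47 + 62 + 49 + 36 + 55 + 64 + 37 + 40)/8 = 48.7500
Deviations from mean: -1.7500, 13.2500, 0.2500, -12.7500, 6.2500, 15.2500, -11.7500, -8.7500
Σ(z_t−z̄)(z_{t+2}−z̄) = (-0.4375) + (-168.9375) + (1.5625) + (-194.4375) + (-73.4375) + (-133.4375) = -569.1250
Denominator Σ(z_t−z̄)² = 827.5000
r_2 = -569.1250 / 827.5000 = -0.688

-0.688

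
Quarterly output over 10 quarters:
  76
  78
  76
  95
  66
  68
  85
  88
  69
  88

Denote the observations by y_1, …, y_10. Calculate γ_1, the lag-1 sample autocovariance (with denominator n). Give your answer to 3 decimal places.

Mean ȳ = (76 + 78 + 76 + 95 + 66 + 68 + 85 + 88 + 69 + 88)/10 = 78.9000
Σ_{t=1}^{9}(y_t−ȳ)(y_{t+1}−ȳ) = -299.7100
γ_1 = -299.7100 / 10 = -29.971

-29.971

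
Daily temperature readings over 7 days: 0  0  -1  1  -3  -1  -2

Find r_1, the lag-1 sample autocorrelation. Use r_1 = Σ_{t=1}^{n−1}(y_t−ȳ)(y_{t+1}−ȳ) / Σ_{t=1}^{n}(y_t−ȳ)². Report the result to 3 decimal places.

Mean ȳ = (0 + 0 − 1 + 1 − 3 − 1 − 2)/7 = -0.8571
Σ(y_t−ȳ)(y_{t+1}−ȳ) = (0.7347) + (-0.1224) + (-0.2653) + (-3.9796) + (0.3061) + (0.1633) = -3.1633
Denominator Σ(y_t−ȳ)² = 10.8571
r_1 = -3.1633 / 10.8571 = -0.291

-0.291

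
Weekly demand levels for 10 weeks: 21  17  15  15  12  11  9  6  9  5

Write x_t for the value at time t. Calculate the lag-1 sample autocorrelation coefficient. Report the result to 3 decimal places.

Mean x̄ = (21 + 17 + 15 + 15 + 12 + 11 + 9 + 6 + 9 + 5)/10 = 12.0000
Numerator Σ_{t=1}^{9}(x_t−x̄)(x_{t+1}−x̄) = 129.0000
Denominator Σ(x_t−x̄)² = 228.0000
r_1 = 129.0000 / 228.0000 = 0.566

0.566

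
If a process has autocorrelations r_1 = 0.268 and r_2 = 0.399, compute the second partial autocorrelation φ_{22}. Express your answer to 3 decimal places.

0.352

φ_{22} = (r_2 − r_1²) / (1 − r_1²)
r_1² = (0.268)² = 0.071824
Numerator = 0.399 − 0.0718 = 0.3272; denominator = 1 − 0.0718 = 0.9282
φ_{22} = 0.3272 / 0.9282 = 0.352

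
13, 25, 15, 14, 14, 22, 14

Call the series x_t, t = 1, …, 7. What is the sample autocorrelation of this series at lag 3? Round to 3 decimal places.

-0.104

Mean x̄ = (13 + 25 + 15 + 14 + 14 + 22 + 14)/7 = 16.7143
Deviations from mean: -3.7143, 8.2857, -1.7143, -2.7143, -2.7143, 5.2857, -2.7143
Numerator Σ_{t=1}^{4}(x_t−x̄)(x_{t+3}−x̄) = -14.1020
Denominator Σ(x_t−x̄)² = 135.4286
r_3 = -14.1020 / 135.4286 = -0.104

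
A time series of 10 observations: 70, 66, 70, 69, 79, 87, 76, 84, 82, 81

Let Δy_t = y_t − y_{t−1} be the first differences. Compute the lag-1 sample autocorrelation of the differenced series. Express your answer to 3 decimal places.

-0.431

First differences Δy: -4, 4, -1, 10, 8, -11, 8, -2, -1
Mean of differences = 1.2222
Numerator Σ(Δy_t−Δȳ)(Δy_{t+1}−Δȳ) = -161.0494
Denominator Σ(Δy_t−Δȳ)² = 373.5556
r_1(Δy) = -161.0494 / 373.5556 = -0.431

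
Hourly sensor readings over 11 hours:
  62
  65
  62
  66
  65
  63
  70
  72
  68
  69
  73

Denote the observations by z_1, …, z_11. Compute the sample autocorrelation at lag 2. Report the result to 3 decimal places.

0.223

Mean z̄ = (62 + 65 + 62 + 66 + 65 + 63 + 70 + 72 + 68 + 69 + 73)/11 = 66.8182
Numerator Σ_{t=1}^{9}(z_t−z̄)(z_{t+2}−z̄) = 33.3884
Denominator Σ(z_t−z̄)² = 149.6364
r_2 = 33.3884 / 149.6364 = 0.223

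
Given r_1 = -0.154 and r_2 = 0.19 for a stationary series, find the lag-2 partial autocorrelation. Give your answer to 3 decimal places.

0.170

φ_{22} = (r_2 − r_1²) / (1 − r_1²)
r_1² = (-0.154)² = 0.023716
Numerator = 0.19 − 0.0237 = 0.1663; denominator = 1 − 0.0237 = 0.9763
φ_{22} = 0.1663 / 0.9763 = 0.170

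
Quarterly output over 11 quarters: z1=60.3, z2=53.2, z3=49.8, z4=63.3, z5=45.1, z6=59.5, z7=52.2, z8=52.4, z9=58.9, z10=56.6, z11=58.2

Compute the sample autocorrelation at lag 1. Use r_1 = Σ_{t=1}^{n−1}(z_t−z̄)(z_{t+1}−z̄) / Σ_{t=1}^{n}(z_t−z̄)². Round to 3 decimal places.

Mean z̄ = (60.3 + 53.2 + 49.8 + 63.3 + 45.1 + 59.5 + 52.2 + 52.4 + 58.9 + 56.6 + 58.2)/11 = 55.4091
Numerator Σ_{t=1}^{10}(z_t−z̄)(z_{t+1}−z̄) = -172.6910
Denominator Σ(z_t−z̄)² = 286.2891
r_1 = -172.6910 / 286.2891 = -0.603

-0.603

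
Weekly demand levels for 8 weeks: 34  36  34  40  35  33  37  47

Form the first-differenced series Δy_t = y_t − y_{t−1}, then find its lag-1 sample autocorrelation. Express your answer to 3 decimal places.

First differences Δy: 2, -2, 6, -5, -2, 4, 10
Mean of differences = 1.8571
Numerator Σ(Δy_t−Δȳ)(Δy_{t+1}−Δȳ) = -9.3061
Denominator Σ(Δy_t−Δȳ)² = 164.8571
r_1(Δy) = -9.3061 / 164.8571 = -0.056

-0.056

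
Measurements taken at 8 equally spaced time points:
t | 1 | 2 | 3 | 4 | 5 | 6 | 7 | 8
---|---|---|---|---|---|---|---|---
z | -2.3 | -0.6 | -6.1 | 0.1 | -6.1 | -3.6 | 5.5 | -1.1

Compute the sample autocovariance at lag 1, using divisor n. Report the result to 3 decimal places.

-2.799

Mean z̄ = (-2.3 − 0.6 − 6.1 + 0.1 − 6.1 − 3.6 + 5.5 − 1.1)/8 = -1.7750
Deviations: -0.5250, 1.1750, -4.3250, 1.8750, -4.3250, -1.8250, 7.2750, 0.6750
Σ_{t=1}^{7}(z_t−z̄)(z_{t+1}−z̄) = -22.3906
γ_1 = -22.3906 / 8 = -2.799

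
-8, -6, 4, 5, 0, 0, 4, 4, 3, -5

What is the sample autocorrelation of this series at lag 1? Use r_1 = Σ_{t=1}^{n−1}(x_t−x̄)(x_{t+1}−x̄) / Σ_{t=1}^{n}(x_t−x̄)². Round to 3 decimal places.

0.269

Mean x̄ = (-8 − 6 + 4 + 5 + 0 + 0 + 4 + 4 + 3 − 5)/10 = 0.1000
Numerator Σ_{t=1}^{9}(x_t−x̄)(x_{t+1}−x̄) = 55.5900
Denominator Σ(x_t−x̄)² = 206.9000
r_1 = 55.5900 / 206.9000 = 0.269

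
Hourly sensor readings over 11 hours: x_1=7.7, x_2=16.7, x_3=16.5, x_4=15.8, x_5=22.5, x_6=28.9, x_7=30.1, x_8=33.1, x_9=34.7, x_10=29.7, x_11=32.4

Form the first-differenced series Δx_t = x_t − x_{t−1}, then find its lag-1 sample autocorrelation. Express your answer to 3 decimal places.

First differences Δx: 9.0, -0.2, -0.7, 6.7, 6.4, 1.2, 3.0, 1.6, -5.0, 2.7
Mean of differences = 2.4700
Numerator Σ(Δx_t−Δx̄)(Δx_{t+1}−Δx̄) = -7.1009
Denominator Σ(Δx_t−Δx̄)² = 151.6610
r_1(Δx) = -7.1009 / 151.6610 = -0.047

-0.047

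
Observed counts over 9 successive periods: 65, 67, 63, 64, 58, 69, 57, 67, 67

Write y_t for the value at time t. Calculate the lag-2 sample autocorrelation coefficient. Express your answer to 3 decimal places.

0.302

Mean ȳ = (65 + 67 + 63 + 64 + 58 + 69 + 57 + 67 + 67)/9 = 64.1111
Σ(y_t−ȳ)(y_{t+2}−ȳ) = (-0.9877) + (-0.3210) + (6.7901) + (-0.5432) + (43.4568) + (14.1235) + (-20.5432) = 41.9753
Denominator Σ(y_t−ȳ)² = 138.8889
r_2 = 41.9753 / 138.8889 = 0.302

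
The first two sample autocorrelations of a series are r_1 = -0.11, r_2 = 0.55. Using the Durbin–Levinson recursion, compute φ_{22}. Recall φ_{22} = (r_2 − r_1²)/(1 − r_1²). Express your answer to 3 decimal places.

φ_{22} = (r_2 − r_1²) / (1 − r_1²)
r_1² = (-0.11)² = 0.0121
Numerator = 0.55 − 0.0121 = 0.5379; denominator = 1 − 0.0121 = 0.9879
φ_{22} = 0.5379 / 0.9879 = 0.544

0.544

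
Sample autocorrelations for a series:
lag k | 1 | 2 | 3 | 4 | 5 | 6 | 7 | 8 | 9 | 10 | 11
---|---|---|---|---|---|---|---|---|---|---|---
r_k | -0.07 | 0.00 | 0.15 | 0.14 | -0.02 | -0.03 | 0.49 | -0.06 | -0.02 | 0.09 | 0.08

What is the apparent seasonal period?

7

The largest autocorrelation is r_7 = 0.49; the remaining lags stay at or below 0.15.
The dominant spike at lag 7 indicates a seasonal period of 7.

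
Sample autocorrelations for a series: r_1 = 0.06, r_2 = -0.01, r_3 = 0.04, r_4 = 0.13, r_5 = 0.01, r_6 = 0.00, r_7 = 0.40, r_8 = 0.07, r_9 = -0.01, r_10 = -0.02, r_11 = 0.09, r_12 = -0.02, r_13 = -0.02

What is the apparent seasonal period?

The largest autocorrelation is r_7 = 0.40; the remaining lags stay at or below 0.13.
The dominant spike at lag 7 indicates a seasonal period of 7.

7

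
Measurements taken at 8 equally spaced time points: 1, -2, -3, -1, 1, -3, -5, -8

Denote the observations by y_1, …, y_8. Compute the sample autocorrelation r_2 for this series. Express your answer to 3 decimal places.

Mean ȳ = (1 − 2 − 3 − 1 + 1 − 3 − 5 − 8)/8 = -2.5000
Deviations from mean: 3.5000, 0.5000, -0.5000, 1.5000, 3.5000, -0.5000, -2.5000, -5.5000
Σ(y_t−ȳ)(y_{t+2}−ȳ) = (-1.7500) + (0.7500) + (-1.7500) + (-0.7500) + (-8.7500) + (2.7500) = -9.5000
Denominator Σ(y_t−ȳ)² = 64.0000
r_2 = -9.5000 / 64.0000 = -0.148

-0.148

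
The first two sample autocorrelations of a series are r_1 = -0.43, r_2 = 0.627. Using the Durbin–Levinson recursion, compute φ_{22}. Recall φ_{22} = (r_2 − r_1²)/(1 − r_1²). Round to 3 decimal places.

0.542

φ_{22} = (r_2 − r_1²) / (1 − r_1²)
r_1² = (-0.43)² = 0.1849
Numerator = 0.627 − 0.1849 = 0.4421; denominator = 1 − 0.1849 = 0.8151
φ_{22} = 0.4421 / 0.8151 = 0.542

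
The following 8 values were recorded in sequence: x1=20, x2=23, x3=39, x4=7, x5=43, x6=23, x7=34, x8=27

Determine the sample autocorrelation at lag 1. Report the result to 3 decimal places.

-0.723

Mean x̄ = (20 + 23 + 39 + 7 + 43 + 23 + 34 + 27)/8 = 27.0000
Deviations from mean: -7.0000, -4.0000, 12.0000, -20.0000, 16.0000, -4.0000, 7.0000, 0.0000
Numerator Σ_{t=1}^{7}(x_t−x̄)(x_{t+1}−x̄) = -672.0000
Denominator Σ(x_t−x̄)² = 930.0000
r_1 = -672.0000 / 930.0000 = -0.723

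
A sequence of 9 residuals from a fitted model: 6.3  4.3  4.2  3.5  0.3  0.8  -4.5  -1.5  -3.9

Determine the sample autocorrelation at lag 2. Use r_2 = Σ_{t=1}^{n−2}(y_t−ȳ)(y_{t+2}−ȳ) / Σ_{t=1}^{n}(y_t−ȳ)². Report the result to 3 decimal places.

Mean ȳ = (6.3 + 4.3 + 4.2 + 3.5 + 0.3 + 0.8 − 4.5 − 1.5 − 3.9)/9 = 1.0556
Numerator Σ_{t=1}^{7}(y_t−ȳ)(y_{t+2}−ȳ) = 53.8027
Denominator Σ(y_t−ȳ)² = 116.4822
r_2 = 53.8027 / 116.4822 = 0.462

0.462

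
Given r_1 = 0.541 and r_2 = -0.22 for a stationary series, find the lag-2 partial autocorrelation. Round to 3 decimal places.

φ_{22} = (r_2 − r_1²) / (1 − r_1²)
r_1² = (0.541)² = 0.292681
Numerator = -0.22 − 0.2927 = -0.5127; denominator = 1 − 0.2927 = 0.7073
φ_{22} = -0.5127 / 0.7073 = -0.725

-0.725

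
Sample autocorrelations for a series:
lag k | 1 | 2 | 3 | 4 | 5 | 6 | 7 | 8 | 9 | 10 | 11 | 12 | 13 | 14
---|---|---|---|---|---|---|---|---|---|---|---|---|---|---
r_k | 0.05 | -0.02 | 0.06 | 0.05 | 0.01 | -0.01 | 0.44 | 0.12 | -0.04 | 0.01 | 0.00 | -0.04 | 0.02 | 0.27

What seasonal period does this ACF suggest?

The largest autocorrelation is r_7 = 0.44, with a weaker echo at lag 14 (0.27); the remaining lags stay at or below 0.12.
The dominant spike at lag 7 indicates a seasonal period of 7.

7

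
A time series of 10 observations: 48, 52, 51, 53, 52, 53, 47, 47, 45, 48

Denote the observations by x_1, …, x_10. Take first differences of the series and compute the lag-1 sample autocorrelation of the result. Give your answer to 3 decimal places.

-0.292

First differences Δx: 4, -1, 2, -1, 1, -6, 0, -2, 3
Mean of differences = 0.0000
Numerator Σ(Δx_t−Δx̄)(Δx_{t+1}−Δx̄) = -21.0000
Denominator Σ(Δx_t−Δx̄)² = 72.0000
r_1(Δx) = -21.0000 / 72.0000 = -0.292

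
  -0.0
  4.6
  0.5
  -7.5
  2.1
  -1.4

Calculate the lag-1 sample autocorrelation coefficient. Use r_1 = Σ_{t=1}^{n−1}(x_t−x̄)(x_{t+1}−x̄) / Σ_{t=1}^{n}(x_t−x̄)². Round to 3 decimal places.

Mean x̄ = (-0.0 + 4.6 + 0.5 − 7.5 + 2.1 − 1.4)/6 = -0.2833
Σ(x_t−x̄)(x_{t+1}−x̄) = (1.3836) + (3.8253) + (-5.6531) + (-17.1997) + (-2.6614) = -20.3053
Denominator Σ(x_t−x̄)² = 83.5483
r_1 = -20.3053 / 83.5483 = -0.243

-0.243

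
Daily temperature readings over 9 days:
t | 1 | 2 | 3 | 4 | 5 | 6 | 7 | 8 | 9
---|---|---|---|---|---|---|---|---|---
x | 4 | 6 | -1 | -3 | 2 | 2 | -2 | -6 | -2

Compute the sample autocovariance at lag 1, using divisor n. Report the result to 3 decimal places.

4.333

Mean x̄ = (4 + 6 − 1 − 3 + 2 + 2 − 2 − 6 − 2)/9 = 0.0000
Σ_{t=1}^{8}(x_t−x̄)(x_{t+1}−x̄) = 39.0000
γ_1 = 39.0000 / 9 = 4.333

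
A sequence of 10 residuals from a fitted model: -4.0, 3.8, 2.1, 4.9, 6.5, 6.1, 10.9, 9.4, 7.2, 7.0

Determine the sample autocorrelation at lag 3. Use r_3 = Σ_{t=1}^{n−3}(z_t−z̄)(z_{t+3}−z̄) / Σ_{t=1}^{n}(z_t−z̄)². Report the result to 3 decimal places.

Mean z̄ = (-4.0 + 3.8 + 2.1 + 4.9 + 6.5 + 6.1 + 10.9 + 9.4 + 7.2 + 7.0)/10 = 5.3900
Numerator Σ_{t=1}^{7}(z_t−z̄)(z_{t+3}−z̄) = 12.4077
Denominator Σ(z_t−z̄)² = 155.8090
r_3 = 12.4077 / 155.8090 = 0.080

0.080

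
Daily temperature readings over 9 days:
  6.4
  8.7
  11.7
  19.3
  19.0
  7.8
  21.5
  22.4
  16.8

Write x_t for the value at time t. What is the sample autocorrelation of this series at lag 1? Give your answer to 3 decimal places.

Mean x̄ = (6.4 + 8.7 + 11.7 + 19.3 + 19.0 + 7.8 + 21.5 + 22.4 + 16.8)/9 = 14.8444
Numerator Σ_{t=1}^{8}(x_t−x̄)(x_{t+1}−x̄) = 64.6158
Denominator Σ(x_t−x̄)² = 310.9022
r_1 = 64.6158 / 310.9022 = 0.208

0.208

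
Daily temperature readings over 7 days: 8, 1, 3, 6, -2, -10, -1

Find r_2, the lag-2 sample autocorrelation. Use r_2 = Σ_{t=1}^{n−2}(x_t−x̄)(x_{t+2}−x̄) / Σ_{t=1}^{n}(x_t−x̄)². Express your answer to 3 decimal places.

Mean x̄ = (8 + 1 + 3 + 6 − 2 − 10 − 1)/7 = 0.7143
Deviations from mean: 7.2857, 0.2857, 2.2857, 5.2857, -2.7143, -10.7143, -1.7143
Σ(x_t−x̄)(x_{t+2}−x̄) = (16.6531) + (1.5102) + (-6.2041) + (-56.6327) + (4.6531) = -40.0204
Denominator Σ(x_t−x̄)² = 211.4286
r_2 = -40.0204 / 211.4286 = -0.189

-0.189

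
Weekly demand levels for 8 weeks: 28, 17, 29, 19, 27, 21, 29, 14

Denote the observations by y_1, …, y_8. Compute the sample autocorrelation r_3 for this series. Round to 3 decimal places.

Mean ȳ = (28 + 17 + 29 + 19 + 27 + 21 + 29 + 14)/8 = 23.0000
Σ(y_t−ȳ)(y_{t+3}−ȳ) = (-20.0000) + (-24.0000) + (-12.0000) + (-24.0000) + (-36.0000) = -116.0000
Denominator Σ(y_t−ȳ)² = 250.0000
r_3 = -116.0000 / 250.0000 = -0.464

-0.464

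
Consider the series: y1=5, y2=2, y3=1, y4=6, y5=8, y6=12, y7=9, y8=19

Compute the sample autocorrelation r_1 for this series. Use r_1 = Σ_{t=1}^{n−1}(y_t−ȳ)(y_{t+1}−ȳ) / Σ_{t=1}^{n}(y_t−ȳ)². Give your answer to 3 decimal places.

Mean ȳ = (5 + 2 + 1 + 6 + 8 + 12 + 9 + 19)/8 = 7.7500
Deviations from mean: -2.7500, -5.7500, -6.7500, -1.7500, 0.2500, 4.2500, 1.2500, 11.2500
Σ(y_t−ȳ)(y_{t+1}−ȳ) = (15.8125) + (38.8125) + (11.8125) + (-0.4375) + (1.0625) + (5.3125) + (14.0625) = 86.4375
Denominator Σ(y_t−ȳ)² = 235.5000
r_1 = 86.4375 / 235.5000 = 0.367

0.367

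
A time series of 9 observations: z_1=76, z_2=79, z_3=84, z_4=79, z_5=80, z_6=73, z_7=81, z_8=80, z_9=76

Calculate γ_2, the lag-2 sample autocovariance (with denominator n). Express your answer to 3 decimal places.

Mean z̄ = (76 + 79 + 84 + 79 + 80 + 73 + 81 + 80 + 76)/9 = 78.6667
Σ_{t=1}^{7}(z_t−z̄)(z_{t+2}−z̄) = -19.5556
γ_2 = -19.5556 / 9 = -2.173

-2.173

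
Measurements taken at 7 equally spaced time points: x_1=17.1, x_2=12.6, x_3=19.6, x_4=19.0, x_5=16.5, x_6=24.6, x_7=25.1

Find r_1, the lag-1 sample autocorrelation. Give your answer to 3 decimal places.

Mean x̄ = (17.1 + 12.6 + 19.6 + 19.0 + 16.5 + 24.6 + 25.1)/7 = 19.2143
Deviations from mean: -2.1143, -6.6143, 0.3857, -0.2143, -2.7143, 5.3857, 5.8857
Σ(x_t−x̄)(x_{t+1}−x̄) = (13.9845) + (-2.5512) + (-0.0827) + (0.5816) + (-14.6184) + (31.6988) = 29.0127
Denominator Σ(x_t−x̄)² = 119.4286
r_1 = 29.0127 / 119.4286 = 0.243

0.243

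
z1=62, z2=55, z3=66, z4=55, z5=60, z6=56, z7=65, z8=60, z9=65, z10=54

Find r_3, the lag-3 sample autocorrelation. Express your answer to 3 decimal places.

-0.574

Mean z̄ = (62 + 55 + 66 + 55 + 60 + 56 + 65 + 60 + 65 + 54)/10 = 59.8000
Σ(z_t−z̄)(z_{t+3}−z̄) = (-10.5600) + (-0.9600) + (-23.5600) + (-24.9600) + (0.0400) + (-19.7600) + (-30.1600) = -109.9200
Denominator Σ(z_t−z̄)² = 191.6000
r_3 = -109.9200 / 191.6000 = -0.574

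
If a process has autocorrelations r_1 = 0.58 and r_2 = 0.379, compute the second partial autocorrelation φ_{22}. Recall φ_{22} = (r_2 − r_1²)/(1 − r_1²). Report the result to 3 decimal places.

0.064

φ_{22} = (r_2 − r_1²) / (1 − r_1²)
r_1² = (0.58)² = 0.3364
Numerator = 0.379 − 0.3364 = 0.0426; denominator = 1 − 0.3364 = 0.6636
φ_{22} = 0.0426 / 0.6636 = 0.064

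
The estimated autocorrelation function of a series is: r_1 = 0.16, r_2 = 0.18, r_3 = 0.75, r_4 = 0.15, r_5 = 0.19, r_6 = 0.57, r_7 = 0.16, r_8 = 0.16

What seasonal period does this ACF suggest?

3

The largest autocorrelation is r_3 = 0.75, with a weaker echo at lag 6 (0.57); the remaining lags stay at or below 0.19.
The dominant spike at lag 3 indicates a seasonal period of 3.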